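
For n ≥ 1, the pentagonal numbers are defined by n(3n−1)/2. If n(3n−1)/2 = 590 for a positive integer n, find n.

20

Set n(3n−1)/2 = 590, giving 3n² − n − 1180 = 0.
The discriminant is 1 + 24·590 = 14161, and √14161 = 119.
So n = (1 + 119) / 6 = 120/6 = 20.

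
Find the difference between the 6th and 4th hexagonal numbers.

38

6·(2·6 − 1) = 66 and 4·(2·4 − 1) = 28.
Difference: 66 − 28 = 38.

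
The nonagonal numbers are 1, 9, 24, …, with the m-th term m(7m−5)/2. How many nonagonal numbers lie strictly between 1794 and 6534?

20

The n-th nonagonal number is n(7n−5)/2.
Smallest index with value > 1794: n = 24 (giving 1956).
Largest index with value < 6534: n = 43 (giving 6364).
Indices 24 through 43: 20 terms.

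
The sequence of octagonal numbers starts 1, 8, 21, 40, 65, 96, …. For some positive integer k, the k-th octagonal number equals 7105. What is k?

Set n(3n−2) = 7105, giving 3n² − 2n − 7105 = 0.
The discriminant is 4 + 12·7105 = 85264, and √85264 = 292.
So n = (2 + 292) / 6 = 294/6 = 49.

49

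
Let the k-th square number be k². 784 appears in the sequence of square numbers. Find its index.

28

We need n² = 784, so n = √784 = 28.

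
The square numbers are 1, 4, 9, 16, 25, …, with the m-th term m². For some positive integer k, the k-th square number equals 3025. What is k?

55

We need n² = 3025, so n = √3025 = 55.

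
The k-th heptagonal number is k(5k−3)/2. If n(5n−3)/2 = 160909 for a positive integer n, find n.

254

Set n(5n−3)/2 = 160909, giving 5n² − 3n − 321818 = 0.
The discriminant is 9 + 40·160909 = 6436369, and √6436369 = 2537.
So n = (3 + 2537) / 10 = 2540/10 = 254.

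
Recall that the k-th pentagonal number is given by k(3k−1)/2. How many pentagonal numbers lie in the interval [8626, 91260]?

The n-th pentagonal number is n(3n−1)/2.
Smallest index with value ≥ 8626: n = 76 (giving 8626).
Largest index with value ≤ 91260: n = 246 (giving 90651).
Indices 76 through 246: 171 terms.

171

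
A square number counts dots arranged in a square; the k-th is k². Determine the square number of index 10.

100

The 10th square number is n² with n = 10.
10² = 100.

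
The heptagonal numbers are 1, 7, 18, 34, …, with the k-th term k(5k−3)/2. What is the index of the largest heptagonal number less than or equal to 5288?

Solve n(5n−3)/2 ≤ 5288 for integer n.
n = 46 gives 5221 ≤ 5288, while n = 47 gives 5452 > 5288; so the answer is index 46.

46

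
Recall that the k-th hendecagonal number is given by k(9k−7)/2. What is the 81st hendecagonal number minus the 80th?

721

Consecutive hendecagonal numbers differ by 9n − 8: here 9·81 − 8 = 721.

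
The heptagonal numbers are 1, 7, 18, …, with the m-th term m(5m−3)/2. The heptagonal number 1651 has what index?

26

Set n(5n−3)/2 = 1651, giving 5n² − 3n − 3302 = 0.
The discriminant is 9 + 40·1651 = 66049, and √66049 = 257.
So n = (3 + 257) / 10 = 260/10 = 26.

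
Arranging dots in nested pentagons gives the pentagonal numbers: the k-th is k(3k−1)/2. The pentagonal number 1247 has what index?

Set n(3n−1)/2 = 1247, giving 3n² − n − 2494 = 0.
The discriminant is 1 + 24·1247 = 29929, and √29929 = 173.
So n = (1 + 173) / 6 = 174/6 = 29.
Check: 29·(3·29 − 1)/2 = 1247. ✓

29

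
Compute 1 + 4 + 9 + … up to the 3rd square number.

14

Σ_{i=1}^{3} i² = 3·4·7/6 = 14.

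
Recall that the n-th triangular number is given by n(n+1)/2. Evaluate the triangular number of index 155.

12090

The 155th triangular number is n(n+1)/2 with n = 155.
155·156/2 = 24180/2 = 12090.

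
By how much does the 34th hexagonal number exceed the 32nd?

34·(2·34 − 1) = 2278 and 32·(2·32 − 1) = 2016.
Difference: 2278 − 2016 = 262.

262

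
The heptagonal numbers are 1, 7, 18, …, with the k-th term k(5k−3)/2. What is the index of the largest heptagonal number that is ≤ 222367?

298

Solve n(5n−3)/2 ≤ 222367 for integer n.
n = 298 gives 221563 ≤ 222367, while n = 299 gives 223054 > 222367; so the answer is index 298.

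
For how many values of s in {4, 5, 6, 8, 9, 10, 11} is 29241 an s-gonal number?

2

s = 4: P(4, 171) = 29241. ✓
s = 5: P(5, 139) = 28912 and P(5, 140) = 29330; 29241 is not s-gonal.
s = 6: P(6, 121) = 29161 and P(6, 122) = 29646; 29241 is not s-gonal.
s = 8: P(8, 99) = 29205 and P(8, 100) = 29800; 29241 is not s-gonal.
s = 9: P(9, 91) = 28756 and P(9, 92) = 29394; 29241 is not s-gonal.
s = 10: P(10, 85) = 28645 and P(10, 86) = 29326; 29241 is not s-gonal.
s = 11: P(11, 81) = 29241. ✓
Hits: s ∈ {4, 11} → 2.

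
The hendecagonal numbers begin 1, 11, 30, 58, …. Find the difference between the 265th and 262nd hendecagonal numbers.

7104

265·(9·265 − 7)/2 = 315085 and 262·(9·262 − 7)/2 = 307981.
Difference: 315085 − 307981 = 7104.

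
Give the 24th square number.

576

The 24th square number is n² with n = 24.
24² = 576.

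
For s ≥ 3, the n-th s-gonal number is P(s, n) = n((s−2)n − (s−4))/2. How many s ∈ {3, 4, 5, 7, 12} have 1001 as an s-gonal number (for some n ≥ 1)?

1

s = 3: P(3, 44) = 990 and P(3, 45) = 1035; 1001 is not s-gonal.
s = 4: P(4, 31) = 961 and P(4, 32) = 1024; 1001 is not s-gonal.
s = 5: P(5, 26) = 1001. ✓
s = 7: P(7, 20) = 970 and P(7, 21) = 1071; 1001 is not s-gonal.
s = 12: P(12, 14) = 924 and P(12, 15) = 1065; 1001 is not s-gonal.
Hits: s ∈ {5} → 1.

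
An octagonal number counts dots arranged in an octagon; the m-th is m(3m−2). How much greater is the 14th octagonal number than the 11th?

14·(3·14 − 2) = 560 and 11·(3·11 − 2) = 341.
Difference: 560 − 341 = 219.

219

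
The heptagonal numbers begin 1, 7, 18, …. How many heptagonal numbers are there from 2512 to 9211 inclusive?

The n-th heptagonal number is n(5n−3)/2.
Smallest index with value ≥ 2512: n = 32 (giving 2512).
Largest index with value ≤ 9211: n = 61 (giving 9211).
Indices 32 through 61: 30 terms.

30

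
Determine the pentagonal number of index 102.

15555

The 102nd pentagonal number is n(3n−1)/2 with n = 102.
102·(3·102 − 1)/2 = 102·305/2 = 15555.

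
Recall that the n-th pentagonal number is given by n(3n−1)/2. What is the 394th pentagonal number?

232657

The 394th pentagonal number is n(3n−1)/2 with n = 394.
394·(3·394 − 1)/2 = 394·1181/2 = 232657.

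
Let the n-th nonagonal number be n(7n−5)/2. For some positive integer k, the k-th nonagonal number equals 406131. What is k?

341

Set n(7n−5)/2 = 406131, giving 7n² − 5n − 812262 = 0.
The discriminant is 25 + 56·406131 = 22743361, and √22743361 = 4769.
So n = (5 + 4769) / 14 = 4774/14 = 341.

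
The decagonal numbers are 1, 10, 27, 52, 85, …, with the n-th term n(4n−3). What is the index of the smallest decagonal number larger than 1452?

Solve n(4n−3) > 1452 for integer n.
The largest n with value ≤ 1452 is 19 (since 1387 ≤ 1452 < 1540), so the first above is n = 20, value 1540.

20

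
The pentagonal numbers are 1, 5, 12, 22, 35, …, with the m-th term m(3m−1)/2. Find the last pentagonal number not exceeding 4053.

4030

Solve n(3n−1)/2 ≤ 4053 for integer n.
n = 52 gives 4030 ≤ 4053, while n = 53 gives 4187 > 4053; so the answer is 4030.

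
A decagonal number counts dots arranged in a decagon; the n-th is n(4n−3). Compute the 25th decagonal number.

25·(4·25 − 3) = 25·97 = 2425.

2425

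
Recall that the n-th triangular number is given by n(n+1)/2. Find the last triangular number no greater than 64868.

64620

Solve n(n+1)/2 ≤ 64868 for integer n.
n = 359 gives 64620 ≤ 64868, while n = 360 gives 64980 > 64868; so the answer is 64620.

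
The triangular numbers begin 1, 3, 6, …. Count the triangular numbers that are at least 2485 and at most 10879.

78

The n-th triangular number is n(n+1)/2.
Smallest index with value ≥ 2485: n = 70 (giving 2485).
Largest index with value ≤ 10879: n = 147 (giving 10878).
Indices 70 through 147: 78 terms.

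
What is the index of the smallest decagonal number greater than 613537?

Solve n(4n−3) > 613537 for integer n.
The largest n with value ≤ 613537 is 392 (since 613480 ≤ 613537 < 616617), so the first above is n = 393, value 616617.

393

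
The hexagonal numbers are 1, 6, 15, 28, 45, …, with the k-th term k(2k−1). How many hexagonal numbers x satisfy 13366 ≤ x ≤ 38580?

58

The n-th hexagonal number is n(2n−1).
Smallest index with value ≥ 13366: n = 82 (giving 13366).
Largest index with value ≤ 38580: n = 139 (giving 38503).
Indices 82 through 139: 58 terms.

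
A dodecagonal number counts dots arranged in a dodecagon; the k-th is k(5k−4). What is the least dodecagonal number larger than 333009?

Solve n(5n−4) > 333009 for integer n.
The largest n with value ≤ 333009 is 258 (since 331788 ≤ 333009 < 334369), so the first above is n = 259, value 334369.

334369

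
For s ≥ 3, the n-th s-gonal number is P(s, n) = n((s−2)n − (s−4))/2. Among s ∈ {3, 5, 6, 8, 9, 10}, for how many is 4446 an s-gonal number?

1

s = 3: P(3, 93) = 4371 and P(3, 94) = 4465; 4446 is not s-gonal.
s = 5: P(5, 54) = 4347 and P(5, 55) = 4510; 4446 is not s-gonal.
s = 6: P(6, 47) = 4371 and P(6, 48) = 4560; 4446 is not s-gonal.
s = 8: P(8, 38) = 4256 and P(8, 39) = 4485; 4446 is not s-gonal.
s = 9: P(9, 36) = 4446. ✓
s = 10: P(10, 33) = 4257 and P(10, 34) = 4522; 4446 is not s-gonal.
Hits: s ∈ {9} → 1.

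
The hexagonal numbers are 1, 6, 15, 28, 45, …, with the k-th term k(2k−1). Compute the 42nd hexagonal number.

42·(2·42 − 1) = 42·83 = 3486.

3486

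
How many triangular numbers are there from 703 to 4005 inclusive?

The n-th triangular number is n(n+1)/2.
Smallest index with value ≥ 703: n = 37 (giving 703).
Largest index with value ≤ 4005: n = 89 (giving 4005).
Indices 37 through 89: 53 terms.

53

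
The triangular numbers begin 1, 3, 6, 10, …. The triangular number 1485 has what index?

Set n(n+1)/2 = 1485, giving n² + n − 2970 = 0.
So n = (-1 + 109) / 2 = 108/2 = 54.

54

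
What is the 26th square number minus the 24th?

26² = 676 and 24² = 576.
Difference: 676 − 576 = 100.

100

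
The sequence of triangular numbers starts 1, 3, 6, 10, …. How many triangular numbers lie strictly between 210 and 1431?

The n-th triangular number is n(n+1)/2.
Smallest index with value > 210: n = 21 (giving 231).
Largest index with value < 1431: n = 52 (giving 1378).
Indices 21 through 52: 32 terms.

32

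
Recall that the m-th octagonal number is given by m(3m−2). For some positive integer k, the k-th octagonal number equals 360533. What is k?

Set n(3n−2) = 360533, giving 3n² − 2n − 360533 = 0.
The discriminant is 4 + 12·360533 = 4326400, and √4326400 = 2080.
So n = (2 + 2080) / 6 = 2082/6 = 347.

347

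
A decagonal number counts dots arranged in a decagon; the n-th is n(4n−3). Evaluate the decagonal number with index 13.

637

The 13th decagonal number is n(4n−3) with n = 13.
13·(4·13 − 3) = 13·49 = 637.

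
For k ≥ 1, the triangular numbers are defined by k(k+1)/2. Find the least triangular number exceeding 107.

Solve n(n+1)/2 > 107 for integer n.
The largest n with value ≤ 107 is 14 (since 105 ≤ 107 < 120), so the first above is n = 15, value 120.

120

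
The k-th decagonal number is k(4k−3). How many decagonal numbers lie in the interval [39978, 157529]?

98

The n-th decagonal number is n(4n−3).
Smallest index with value ≥ 39978: n = 101 (giving 40501).
Largest index with value ≤ 157529: n = 198 (giving 156222).
Indices 101 through 198: 98 terms.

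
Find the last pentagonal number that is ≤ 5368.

Solve n(3n−1)/2 ≤ 5368 for integer n.
n = 59 gives 5192 ≤ 5368, while n = 60 gives 5370 > 5368; so the answer is 5192.

5192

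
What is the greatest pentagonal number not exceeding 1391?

1335

Solve n(3n−1)/2 ≤ 1391 for integer n.
n = 30 gives 1335 ≤ 1391, while n = 31 gives 1426 > 1391; so the answer is 1335.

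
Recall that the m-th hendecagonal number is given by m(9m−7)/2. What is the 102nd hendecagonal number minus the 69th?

102·(9·102 − 7)/2 = 46461 and 69·(9·69 − 7)/2 = 21183.
Difference: 46461 − 21183 = 25278.

25278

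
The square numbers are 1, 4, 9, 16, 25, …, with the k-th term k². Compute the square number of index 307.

The 307th square number is n² with n = 307.
307² = 94249.

94249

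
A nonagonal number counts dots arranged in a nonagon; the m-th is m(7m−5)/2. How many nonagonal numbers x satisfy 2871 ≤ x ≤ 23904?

55

The n-th nonagonal number is n(7n−5)/2.
Smallest index with value ≥ 2871: n = 29 (giving 2871).
Largest index with value ≤ 23904: n = 83 (giving 23904).
Indices 29 through 83: 55 terms.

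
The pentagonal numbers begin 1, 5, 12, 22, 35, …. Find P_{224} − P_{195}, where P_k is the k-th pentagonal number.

18212

224·(3·224 − 1)/2 = 75152 and 195·(3·195 − 1)/2 = 56940.
Difference: 75152 − 56940 = 18212.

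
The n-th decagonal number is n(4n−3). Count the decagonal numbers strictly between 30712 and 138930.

98

The n-th decagonal number is n(4n−3).
Smallest index with value > 30712: n = 89 (giving 31417).
Largest index with value < 138930: n = 186 (giving 137826).
Indices 89 through 186: 98 terms.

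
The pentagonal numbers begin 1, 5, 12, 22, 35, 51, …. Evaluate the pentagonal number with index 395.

233840

395·(3·395 − 1)/2 = 395·1184/2 = 395·592 = 233840.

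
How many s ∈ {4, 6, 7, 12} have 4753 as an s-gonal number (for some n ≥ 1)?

s = 4: P(4, 68) = 4624 and P(4, 69) = 4761; 4753 is not s-gonal.
s = 6: P(6, 49) = 4753. ✓
s = 7: P(7, 43) = 4558 and P(7, 44) = 4774; 4753 is not s-gonal.
s = 12: P(12, 31) = 4681 and P(12, 32) = 4992; 4753 is not s-gonal.
Hits: s ∈ {6} → 1.

1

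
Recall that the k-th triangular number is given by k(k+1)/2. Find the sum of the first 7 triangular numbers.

Σ i(i+1)/2 = (Σi² + Σi) / 2 over i = 1..7.
Σi = 28 and Σi² = 140.
(1·140 + 1·28) / 2 = 168/2 = 84.

84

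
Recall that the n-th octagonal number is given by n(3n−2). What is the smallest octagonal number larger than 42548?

42960

Solve n(3n−2) > 42548 for integer n.
The largest n with value ≤ 42548 is 119 (since 42245 ≤ 42548 < 42960), so the first above is n = 120, value 42960.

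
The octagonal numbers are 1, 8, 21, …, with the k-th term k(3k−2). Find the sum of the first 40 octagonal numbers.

64780

Σ i(3i−2) = 3Σi² − 2Σi over i = 1..40.
Σi = 820 and Σi² = 22140.
3·22140 − 2·820 = 64780.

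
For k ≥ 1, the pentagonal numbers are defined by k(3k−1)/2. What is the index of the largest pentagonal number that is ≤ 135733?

Solve n(3n−1)/2 ≤ 135733 for integer n.
n = 300 gives 134850 ≤ 135733, while n = 301 gives 135751 > 135733; so the answer is index 300.

300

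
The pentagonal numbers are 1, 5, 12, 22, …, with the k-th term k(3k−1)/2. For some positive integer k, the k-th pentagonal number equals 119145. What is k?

282

Set n(3n−1)/2 = 119145, giving 3n² − n − 238290 = 0.
The discriminant is 1 + 24·119145 = 2859481, and √2859481 = 1691.
So n = (1 + 1691) / 6 = 1692/6 = 282.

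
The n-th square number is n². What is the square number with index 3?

The 3rd square number is n² with n = 3.
3² = 9.

9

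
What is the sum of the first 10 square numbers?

Σ_{i=1}^{10} i² = 10·11·21/6 = 385.

385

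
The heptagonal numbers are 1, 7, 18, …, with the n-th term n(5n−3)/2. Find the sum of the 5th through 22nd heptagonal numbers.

Σ i(5i−3)/2 = (5Σi² − 3Σi) / 2 over i = 5..22.
Σi = 253 − 10 = 243 and Σi² = 3795 − 30 = 3765.
(5·3765 − 3·243) / 2 = 18096/2 = 9048.

9048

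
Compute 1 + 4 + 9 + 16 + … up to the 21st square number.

3311

Σ_{i=1}^{21} i² = 21·22·43/6 = 3311.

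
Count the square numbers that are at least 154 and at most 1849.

31

The n-th square number is n².
Smallest index with value ≥ 154: n = 13 (giving 169).
Largest index with value ≤ 1849: n = 43 (giving 1849).
Indices 13 through 43: 31 terms.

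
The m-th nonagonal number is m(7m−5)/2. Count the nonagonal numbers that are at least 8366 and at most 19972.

26

The n-th nonagonal number is n(7n−5)/2.
Smallest index with value ≥ 8366: n = 50 (giving 8625).
Largest index with value ≤ 19972: n = 75 (giving 19500).
Indices 50 through 75: 26 terms.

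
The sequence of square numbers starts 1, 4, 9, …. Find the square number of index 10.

100

The 10th square number is n² with n = 10.
10² = 100.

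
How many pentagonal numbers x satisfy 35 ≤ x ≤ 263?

The n-th pentagonal number is n(3n−1)/2.
Smallest index with value ≥ 35: n = 5 (giving 35).
Largest index with value ≤ 263: n = 13 (giving 247).
Indices 5 through 13: 9 terms.

9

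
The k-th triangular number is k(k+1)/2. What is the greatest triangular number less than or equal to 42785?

42778

Solve n(n+1)/2 ≤ 42785 for integer n.
n = 292 gives 42778 ≤ 42785, while n = 293 gives 43071 > 42785; so the answer is 42778.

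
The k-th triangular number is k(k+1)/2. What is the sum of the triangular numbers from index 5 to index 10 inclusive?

Σ i(i+1)/2 = (Σi² + Σi) / 2 over i = 5..10.
Σi = 55 − 10 = 45 and Σi² = 385 − 30 = 355.
(1·355 + 1·45) / 2 = 400/2 = 200.

200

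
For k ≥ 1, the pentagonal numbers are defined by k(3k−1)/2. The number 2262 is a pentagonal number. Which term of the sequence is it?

Set n(3n−1)/2 = 2262, giving 3n² − n − 4524 = 0.
So n = (1 + 233) / 6 = 234/6 = 39.

39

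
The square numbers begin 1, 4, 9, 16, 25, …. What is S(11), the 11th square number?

121

The 11th square number is n² with n = 11.
11² = 121.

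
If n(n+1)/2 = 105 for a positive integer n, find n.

14

Set n(n+1)/2 = 105, giving n² + n − 210 = 0.
The discriminant is 1 + 8·105 = 841, and √841 = 29.
So n = (-1 + 29) / 2 = 28/2 = 14.
Check: 14·15/2 = 105. ✓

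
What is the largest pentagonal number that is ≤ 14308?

14065

Solve n(3n−1)/2 ≤ 14308 for integer n.
n = 97 gives 14065 ≤ 14308, while n = 98 gives 14357 > 14308; so the answer is 14065.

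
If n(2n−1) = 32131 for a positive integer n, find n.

127

Set n(2n−1) = 32131, giving 2n² − n − 32131 = 0.
The discriminant is 1 + 8·32131 = 257049, and √257049 = 507.
So n = (1 + 507) / 4 = 508/4 = 127.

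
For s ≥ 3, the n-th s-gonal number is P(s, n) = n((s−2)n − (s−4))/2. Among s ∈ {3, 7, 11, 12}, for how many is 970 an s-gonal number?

1

s = 3: P(3, 43) = 946 and P(3, 44) = 990; 970 is not s-gonal.
s = 7: P(7, 20) = 970. ✓
s = 11: P(11, 15) = 960 and P(11, 16) = 1096; 970 is not s-gonal.
s = 12: P(12, 14) = 924 and P(12, 15) = 1065; 970 is not s-gonal.
Hits: s ∈ {7} → 1.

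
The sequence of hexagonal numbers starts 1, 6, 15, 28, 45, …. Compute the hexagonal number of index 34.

2278

34·(2·34 − 1) = 34·67 = 2278.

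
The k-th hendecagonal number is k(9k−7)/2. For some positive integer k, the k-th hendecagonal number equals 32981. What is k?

86

Set n(9n−7)/2 = 32981, giving 9n² − 7n − 65962 = 0.
The discriminant is 49 + 72·32981 = 2374681, and √2374681 = 1541.
So n = (7 + 1541) / 18 = 1548/18 = 86.
Check: 86·(9·86 − 7)/2 = 32981. ✓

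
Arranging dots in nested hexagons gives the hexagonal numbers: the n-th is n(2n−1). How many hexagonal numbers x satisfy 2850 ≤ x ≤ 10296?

The n-th hexagonal number is n(2n−1).
Smallest index with value ≥ 2850: n = 38 (giving 2850).
Largest index with value ≤ 10296: n = 72 (giving 10296).
Indices 38 through 72: 35 terms.

35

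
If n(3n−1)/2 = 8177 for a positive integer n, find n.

74

Set n(3n−1)/2 = 8177, giving 3n² − n − 16354 = 0.
The discriminant is 1 + 24·8177 = 196249, and √196249 = 443.
So n = (1 + 443) / 6 = 444/6 = 74.
Check: 74·(3·74 − 1)/2 = 8177. ✓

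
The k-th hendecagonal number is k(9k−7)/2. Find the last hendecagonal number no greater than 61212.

Solve n(9n−7)/2 ≤ 61212 for integer n.
n = 117 gives 61191 ≤ 61212, while n = 118 gives 62245 > 61212; so the answer is 61191.

61191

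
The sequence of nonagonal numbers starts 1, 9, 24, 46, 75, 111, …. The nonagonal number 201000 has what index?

Set n(7n−5)/2 = 201000, giving 7n² − 5n − 402000 = 0.
So n = (5 + 3355) / 14 = 3360/14 = 240.

240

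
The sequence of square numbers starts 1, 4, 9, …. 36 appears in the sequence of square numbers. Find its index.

We need n² = 36, so n = √36 = 6.

6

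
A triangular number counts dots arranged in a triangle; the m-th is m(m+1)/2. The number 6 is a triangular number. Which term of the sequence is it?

Set n(n+1)/2 = 6, giving n² + n − 12 = 0.
So n = (-1 + 7) / 2 = 6/2 = 3.
Check: 3·4/2 = 6. ✓

3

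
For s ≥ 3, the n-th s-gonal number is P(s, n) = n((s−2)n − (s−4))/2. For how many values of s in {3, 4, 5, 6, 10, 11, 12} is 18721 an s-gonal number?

s = 3: P(3, 193) = 18721. ✓
s = 4: P(4, 136) = 18496 and P(4, 137) = 18769; 18721 is not s-gonal.
s = 5: P(5, 111) = 18426 and P(5, 112) = 18760; 18721 is not s-gonal.
s = 6: P(6, 97) = 18721. ✓
s = 10: P(10, 68) = 18292 and P(10, 69) = 18837; 18721 is not s-gonal.
s = 11: P(11, 64) = 18208 and P(11, 65) = 18785; 18721 is not s-gonal.
s = 12: P(12, 61) = 18361 and P(12, 62) = 18972; 18721 is not s-gonal.
Hits: s ∈ {3, 6} → 2.

2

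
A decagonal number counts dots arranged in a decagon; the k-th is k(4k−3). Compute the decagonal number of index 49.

9457

The 49th decagonal number is n(4n−3) with n = 49.
49·(4·49 − 3) = 49·193 = 9457.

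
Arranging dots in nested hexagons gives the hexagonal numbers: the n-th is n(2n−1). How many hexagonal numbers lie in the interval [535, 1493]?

The n-th hexagonal number is n(2n−1).
Smallest index with value ≥ 535: n = 17 (giving 561).
Largest index with value ≤ 1493: n = 27 (giving 1431).
Indices 17 through 27: 11 terms.

11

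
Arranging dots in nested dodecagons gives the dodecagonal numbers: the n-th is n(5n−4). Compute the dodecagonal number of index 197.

The 197th dodecagonal number is n(5n−4) with n = 197.
197·(5·197 − 4) = 197·981 = 193257.

193257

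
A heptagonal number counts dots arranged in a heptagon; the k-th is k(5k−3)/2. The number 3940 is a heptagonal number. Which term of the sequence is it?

Set n(5n−3)/2 = 3940, giving 5n² − 3n − 7880 = 0.
The discriminant is 9 + 40·3940 = 157609, and √157609 = 397.
So n = (3 + 397) / 10 = 400/10 = 40.

40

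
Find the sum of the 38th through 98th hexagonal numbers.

Σ i(2i−1) = 2Σi² − Σi over i = 38..98.
Σi = 4851 − 703 = 4148 and Σi² = 318549 − 17575 = 300974.
2·300974 − 1·4148 = 597800.

597800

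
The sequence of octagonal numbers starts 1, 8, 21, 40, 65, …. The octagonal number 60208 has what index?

142

Set n(3n−2) = 60208, giving 3n² − 2n − 60208 = 0.
The discriminant is 4 + 12·60208 = 722500, and √722500 = 850.
So n = (2 + 850) / 6 = 852/6 = 142.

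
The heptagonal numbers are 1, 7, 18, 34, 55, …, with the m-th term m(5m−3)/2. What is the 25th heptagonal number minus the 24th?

Consecutive heptagonal numbers differ by 5n − 4: here 5·25 − 4 = 121.

121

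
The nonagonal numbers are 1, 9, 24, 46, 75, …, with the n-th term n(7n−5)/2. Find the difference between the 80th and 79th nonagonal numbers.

554

Consecutive nonagonal numbers differ by 7n − 6: here 7·80 − 6 = 554.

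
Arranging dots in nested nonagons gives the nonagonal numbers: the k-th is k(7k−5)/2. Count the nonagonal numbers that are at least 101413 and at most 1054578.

379

The n-th nonagonal number is n(7n−5)/2.
Smallest index with value ≥ 101413: n = 171 (giving 101916).
Largest index with value ≤ 1054578: n = 549 (giving 1053531).
Indices 171 through 549: 379 terms.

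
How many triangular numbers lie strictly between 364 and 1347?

The n-th triangular number is n(n+1)/2.
Smallest index with value > 364: n = 27 (giving 378).
Largest index with value < 1347: n = 51 (giving 1326).
Indices 27 through 51: 25 terms.

25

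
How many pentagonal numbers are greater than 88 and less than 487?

11

The n-th pentagonal number is n(3n−1)/2.
Smallest index with value > 88: n = 8 (giving 92).
Largest index with value < 487: n = 18 (giving 477).
Indices 8 through 18: 11 terms.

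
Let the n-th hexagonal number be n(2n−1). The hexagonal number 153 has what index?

Set n(2n−1) = 153, giving 2n² − n − 153 = 0.
The discriminant is 1 + 8·153 = 1225, and √1225 = 35.
So n = (1 + 35) / 4 = 36/4 = 9.

9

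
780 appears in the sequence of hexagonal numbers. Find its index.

20

Set n(2n−1) = 780, giving 2n² − n − 780 = 0.
So n = (1 + 79) / 4 = 80/4 = 20.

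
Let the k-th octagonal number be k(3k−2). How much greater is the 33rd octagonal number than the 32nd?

Consecutive octagonal numbers differ by 6n − 5: here 6·33 − 5 = 193.

193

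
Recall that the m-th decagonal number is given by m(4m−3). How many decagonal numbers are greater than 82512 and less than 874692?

323

The n-th decagonal number is n(4n−3).
Smallest index with value > 82512: n = 145 (giving 83665).
Largest index with value < 874692: n = 467 (giving 870955).
Indices 145 through 467: 323 terms.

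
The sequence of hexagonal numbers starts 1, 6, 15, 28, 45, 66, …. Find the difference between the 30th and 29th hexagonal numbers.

Consecutive hexagonal numbers differ by 4n − 3: here 4·30 − 3 = 117.

117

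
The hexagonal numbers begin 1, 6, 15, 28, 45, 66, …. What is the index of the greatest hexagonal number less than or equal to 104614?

Solve n(2n−1) ≤ 104614 for integer n.
n = 228 gives 103740 ≤ 104614, while n = 229 gives 104653 > 104614; so the answer is index 228.

228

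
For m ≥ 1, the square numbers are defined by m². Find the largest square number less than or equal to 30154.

Solve n² ≤ 30154 for integer n.
n = 173 gives 29929 ≤ 30154, while n = 174 gives 30276 > 30154; so the answer is 29929.

29929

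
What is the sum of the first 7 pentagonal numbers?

Σ i(3i−1)/2 = (3Σi² − Σi) / 2 over i = 1..7.
Σi = 28 and Σi² = 140.
(3·140 − 1·28) / 2 = 392/2 = 196.

196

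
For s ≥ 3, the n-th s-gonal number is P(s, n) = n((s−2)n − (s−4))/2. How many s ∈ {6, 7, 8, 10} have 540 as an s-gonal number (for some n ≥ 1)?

2

s = 6: P(6, 16) = 496 and P(6, 17) = 561; 540 is not s-gonal.
s = 7: P(7, 15) = 540. ✓
s = 8: P(8, 13) = 481 and P(8, 14) = 560; 540 is not s-gonal.
s = 10: P(10, 12) = 540. ✓
Hits: s ∈ {7, 10} → 2.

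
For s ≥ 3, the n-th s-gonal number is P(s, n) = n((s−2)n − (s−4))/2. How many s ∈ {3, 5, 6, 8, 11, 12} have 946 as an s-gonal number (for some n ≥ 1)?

2

s = 3: P(3, 43) = 946. ✓
s = 5: P(5, 25) = 925 and P(5, 26) = 1001; 946 is not s-gonal.
s = 6: P(6, 22) = 946. ✓
s = 8: P(8, 18) = 936 and P(8, 19) = 1045; 946 is not s-gonal.
s = 11: P(11, 14) = 833 and P(11, 15) = 960; 946 is not s-gonal.
s = 12: P(12, 14) = 924 and P(12, 15) = 1065; 946 is not s-gonal.
Hits: s ∈ {3, 6} → 2.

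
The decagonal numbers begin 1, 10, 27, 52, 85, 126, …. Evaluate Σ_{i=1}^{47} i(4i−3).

Σ i(4i−3) = 4Σi² − 3Σi over i = 1..47.
Σi = 1128 and Σi² = 35720.
4·35720 − 3·1128 = 139496.

139496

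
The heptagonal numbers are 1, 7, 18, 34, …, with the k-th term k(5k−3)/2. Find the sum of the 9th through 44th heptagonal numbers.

Σ i(5i−3)/2 = (5Σi² − 3Σi) / 2 over i = 9..44.
Σi = 990 − 36 = 954 and Σi² = 29370 − 204 = 29166.
(5·29166 − 3·954) / 2 = 142968/2 = 71484.

71484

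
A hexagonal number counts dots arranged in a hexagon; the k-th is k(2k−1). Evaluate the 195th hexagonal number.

75855

The 195th hexagonal number is n(2n−1) with n = 195.
195·(2·195 − 1) = 195·389 = 75855.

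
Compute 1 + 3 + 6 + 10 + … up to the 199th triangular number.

Σ i(i+1)/2 = (Σi² + Σi) / 2 over i = 1..199.
Σi = 19900 and Σi² = 2646700.
(1·2646700 + 1·19900) / 2 = 2666600/2 = 1333300.

1333300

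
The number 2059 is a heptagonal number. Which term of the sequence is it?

29

Set n(5n−3)/2 = 2059, giving 5n² − 3n − 4118 = 0.
The discriminant is 9 + 40·2059 = 82369, and √82369 = 287.
So n = (3 + 287) / 10 = 290/10 = 29.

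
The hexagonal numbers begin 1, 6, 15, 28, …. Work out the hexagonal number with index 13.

The 13th hexagonal number is n(2n−1) with n = 13.
13·(2·13 − 1) = 13·25 = 325.

325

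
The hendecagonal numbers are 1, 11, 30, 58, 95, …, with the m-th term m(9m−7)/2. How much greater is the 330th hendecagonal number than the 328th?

330·(9·330 − 7)/2 = 488895 and 328·(9·328 − 7)/2 = 482980.
Difference: 488895 − 482980 = 5915.

5915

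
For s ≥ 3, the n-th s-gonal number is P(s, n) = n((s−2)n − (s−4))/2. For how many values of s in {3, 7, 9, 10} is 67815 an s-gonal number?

s = 3: P(3, 367) = 67528 and P(3, 368) = 67896; 67815 is not s-gonal.
s = 7: P(7, 165) = 67815. ✓
s = 9: P(9, 139) = 67276 and P(9, 140) = 68250; 67815 is not s-gonal.
s = 10: P(10, 130) = 67210 and P(10, 131) = 68251; 67815 is not s-gonal.
Hits: s ∈ {7} → 1.

1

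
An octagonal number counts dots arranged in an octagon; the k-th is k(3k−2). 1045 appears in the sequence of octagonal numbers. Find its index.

Set n(3n−2) = 1045, giving 3n² − 2n − 1045 = 0.
The discriminant is 4 + 12·1045 = 12544, and √12544 = 112.
So n = (2 + 112) / 6 = 114/6 = 19.

19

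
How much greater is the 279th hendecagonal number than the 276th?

7482

279·(9·279 − 7)/2 = 349308 and 276·(9·276 − 7)/2 = 341826.
Difference: 349308 − 341826 = 7482.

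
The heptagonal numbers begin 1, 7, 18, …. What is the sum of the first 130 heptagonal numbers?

Σ i(5i−3)/2 = (5Σi² − 3Σi) / 2 over i = 1..130.
Σi = 8515 and Σi² = 740805.
(5·740805 − 3·8515) / 2 = 3678480/2 = 1839240.

1839240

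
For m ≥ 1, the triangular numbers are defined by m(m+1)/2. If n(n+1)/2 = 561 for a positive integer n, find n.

33

Set n(n+1)/2 = 561, giving n² + n − 1122 = 0.
The discriminant is 1 + 8·561 = 4489, and √4489 = 67.
So n = (-1 + 67) / 2 = 66/2 = 33.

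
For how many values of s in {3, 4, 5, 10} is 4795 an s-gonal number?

1

s = 3: P(3, 97) = 4753 and P(3, 98) = 4851; 4795 is not s-gonal.
s = 4: P(4, 69) = 4761 and P(4, 70) = 4900; 4795 is not s-gonal.
s = 5: P(5, 56) = 4676 and P(5, 57) = 4845; 4795 is not s-gonal.
s = 10: P(10, 35) = 4795. ✓
Hits: s ∈ {10} → 1.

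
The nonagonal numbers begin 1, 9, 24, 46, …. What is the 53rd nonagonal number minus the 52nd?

365

Consecutive nonagonal numbers differ by 7n − 6: here 7·53 − 6 = 365.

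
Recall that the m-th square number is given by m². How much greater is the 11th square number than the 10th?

n² − (n−1)² = 2n − 1, so 11² − 10² = 2·11 − 1 = 21.

21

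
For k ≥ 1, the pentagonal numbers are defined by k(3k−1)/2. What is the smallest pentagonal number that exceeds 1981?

Solve n(3n−1)/2 > 1981 for integer n.
The largest n with value ≤ 1981 is 36 (since 1926 ≤ 1981 < 2035), so the first above is n = 37, value 2035.

2035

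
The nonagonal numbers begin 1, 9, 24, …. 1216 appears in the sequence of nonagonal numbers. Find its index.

19

Set n(7n−5)/2 = 1216, giving 7n² − 5n − 2432 = 0.
So n = (5 + 261) / 14 = 266/14 = 19.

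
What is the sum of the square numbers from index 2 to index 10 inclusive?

Σ_{i=2}^{10} i² = 385 − 1 = 384.

384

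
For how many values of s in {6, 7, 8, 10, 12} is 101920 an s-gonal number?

s = 6: P(6, 225) = 101025 and P(6, 226) = 101926; 101920 is not s-gonal.
s = 7: P(7, 202) = 101707 and P(7, 203) = 102718; 101920 is not s-gonal.
s = 8: P(8, 184) = 101200 and P(8, 185) = 102305; 101920 is not s-gonal.
s = 10: P(10, 160) = 101920. ✓
s = 12: P(12, 143) = 101673 and P(12, 144) = 103104; 101920 is not s-gonal.
Hits: s ∈ {10} → 1.

1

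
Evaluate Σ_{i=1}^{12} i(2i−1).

Σ i(2i−1) = 2Σi² − Σi over i = 1..12.
Σi = 78 and Σi² = 650.
2·650 − 1·78 = 1222.

1222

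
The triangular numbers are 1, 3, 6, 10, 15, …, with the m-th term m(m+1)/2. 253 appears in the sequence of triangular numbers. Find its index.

Set n(n+1)/2 = 253, giving n² + n − 506 = 0.
The discriminant is 1 + 8·253 = 2025, and √2025 = 45.
So n = (-1 + 45) / 2 = 44/2 = 22.
Check: 22·23/2 = 253. ✓

22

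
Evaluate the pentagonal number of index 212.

67310

The 212th pentagonal number is n(3n−1)/2 with n = 212.
212·(3·212 − 1)/2 = 212·635/2 = 67310.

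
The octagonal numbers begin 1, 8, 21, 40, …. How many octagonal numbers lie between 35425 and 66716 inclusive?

41

The n-th octagonal number is n(3n−2).
Smallest index with value ≥ 35425: n = 109 (giving 35425).
Largest index with value ≤ 66716: n = 149 (giving 66305).
Indices 109 through 149: 41 terms.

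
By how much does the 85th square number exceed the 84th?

n² − (n−1)² = 2n − 1, so 85² − 84² = 2·85 − 1 = 169.

169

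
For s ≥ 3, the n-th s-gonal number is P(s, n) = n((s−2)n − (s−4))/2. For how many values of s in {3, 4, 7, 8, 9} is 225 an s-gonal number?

2

s = 3: P(3, 20) = 210 and P(3, 21) = 231; 225 is not s-gonal.
s = 4: P(4, 15) = 225. ✓
s = 7: P(7, 9) = 189 and P(7, 10) = 235; 225 is not s-gonal.
s = 8: P(8, 9) = 225. ✓
s = 9: P(9, 8) = 204 and P(9, 9) = 261; 225 is not s-gonal.
Hits: s ∈ {4, 8} → 2.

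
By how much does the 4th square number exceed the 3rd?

7

n² − (n−1)² = 2n − 1, so 4² − 3² = 2·4 − 1 = 7.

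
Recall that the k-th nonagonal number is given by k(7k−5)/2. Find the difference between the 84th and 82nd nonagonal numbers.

84·(7·84 − 5)/2 = 24486 and 82·(7·82 − 5)/2 = 23329.
Difference: 24486 − 23329 = 1157.

1157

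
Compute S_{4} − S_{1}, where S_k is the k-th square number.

15

4² = 16 and 1² = 1.
Difference: 16 − 1 = 15.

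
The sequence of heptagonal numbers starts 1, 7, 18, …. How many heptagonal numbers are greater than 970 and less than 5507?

The n-th heptagonal number is n(5n−3)/2.
Smallest index with value > 970: n = 21 (giving 1071).
Largest index with value < 5507: n = 47 (giving 5452).
Indices 21 through 47: 27 terms.

27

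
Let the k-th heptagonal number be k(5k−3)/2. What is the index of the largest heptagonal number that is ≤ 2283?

Solve n(5n−3)/2 ≤ 2283 for integer n.
n = 30 gives 2205 ≤ 2283, while n = 31 gives 2356 > 2283; so the answer is index 30.

30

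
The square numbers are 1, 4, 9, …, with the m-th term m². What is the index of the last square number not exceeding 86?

Solve n² ≤ 86 for integer n.
n = 9 gives 81 ≤ 86, while n = 10 gives 100 > 86; so the answer is index 9.

9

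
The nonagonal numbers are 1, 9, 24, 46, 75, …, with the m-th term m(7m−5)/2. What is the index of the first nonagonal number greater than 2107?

25

Solve n(7n−5)/2 > 2107 for integer n.
The largest n with value ≤ 2107 is 24 (since 1956 ≤ 2107 < 2125), so the first above is n = 25, value 2125.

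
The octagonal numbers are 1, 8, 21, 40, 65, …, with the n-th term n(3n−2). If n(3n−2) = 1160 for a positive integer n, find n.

Set n(3n−2) = 1160, giving 3n² − 2n − 1160 = 0.
The discriminant is 4 + 12·1160 = 13924, and √13924 = 118.
So n = (2 + 118) / 6 = 120/6 = 20.

20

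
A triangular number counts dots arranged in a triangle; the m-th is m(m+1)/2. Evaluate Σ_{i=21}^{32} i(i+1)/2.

Σ i(i+1)/2 = (Σi² + Σi) / 2 over i = 21..32.
Σi = 528 − 210 = 318 and Σi² = 11440 − 2870 = 8570.
(1·8570 + 1·318) / 2 = 8888/2 = 4444.

4444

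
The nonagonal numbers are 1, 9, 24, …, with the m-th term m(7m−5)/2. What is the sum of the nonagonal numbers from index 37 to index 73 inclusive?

401413

Σ i(7i−5)/2 = (7Σi² − 5Σi) / 2 over i = 37..73.
Σi = 2701 − 666 = 2035 and Σi² = 132349 − 16206 = 116143.
(7·116143 − 5·2035) / 2 = 802826/2 = 401413.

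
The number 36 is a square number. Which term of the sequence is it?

We need n² = 36, so n = √36 = 6.
Check: 6² = 36. ✓

6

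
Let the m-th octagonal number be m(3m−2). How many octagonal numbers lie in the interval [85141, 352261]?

The n-th octagonal number is n(3n−2).
Smallest index with value ≥ 85141: n = 169 (giving 85345).
Largest index with value ≤ 352261: n = 343 (giving 352261).
Indices 169 through 343: 175 terms.

175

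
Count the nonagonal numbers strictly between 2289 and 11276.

The n-th nonagonal number is n(7n−5)/2.
Smallest index with value > 2289: n = 26 (giving 2301).
Largest index with value < 11276: n = 57 (giving 11229).
Indices 26 through 57: 32 terms.

32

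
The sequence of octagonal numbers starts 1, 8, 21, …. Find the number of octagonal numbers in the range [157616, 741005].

268

The n-th octagonal number is n(3n−2).
Smallest index with value ≥ 157616: n = 230 (giving 158240).
Largest index with value ≤ 741005: n = 497 (giving 740033).
Indices 230 through 497: 268 terms.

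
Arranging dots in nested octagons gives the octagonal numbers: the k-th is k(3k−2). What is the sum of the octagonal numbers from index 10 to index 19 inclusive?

Σ i(3i−2) = 3Σi² − 2Σi over i = 10..19.
Σi = 190 − 45 = 145 and Σi² = 2470 − 285 = 2185.
3·2185 − 2·145 = 6265.

6265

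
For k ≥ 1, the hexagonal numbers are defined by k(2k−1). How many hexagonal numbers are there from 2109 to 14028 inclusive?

52

The n-th hexagonal number is n(2n−1).
Smallest index with value ≥ 2109: n = 33 (giving 2145).
Largest index with value ≤ 14028: n = 84 (giving 14028).
Indices 33 through 84: 52 terms.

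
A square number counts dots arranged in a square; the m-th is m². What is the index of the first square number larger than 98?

Solve n² > 98 for integer n.
The largest n with value ≤ 98 is 9 (since 81 ≤ 98 < 100), so the first above is n = 10, value 100.

10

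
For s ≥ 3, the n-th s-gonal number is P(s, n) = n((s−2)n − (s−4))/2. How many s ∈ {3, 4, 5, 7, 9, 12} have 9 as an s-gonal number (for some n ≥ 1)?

s = 3: P(3, 3) = 6 and P(3, 4) = 10; 9 is not s-gonal.
s = 4: P(4, 3) = 9. ✓
s = 5: P(5, 2) = 5 and P(5, 3) = 12; 9 is not s-gonal.
s = 7: P(7, 2) = 7 and P(7, 3) = 18; 9 is not s-gonal.
s = 9: P(9, 2) = 9. ✓
s = 12: P(12, 1) = 1 and P(12, 2) = 12; 9 is not s-gonal.
Hits: s ∈ {4, 9} → 2.

2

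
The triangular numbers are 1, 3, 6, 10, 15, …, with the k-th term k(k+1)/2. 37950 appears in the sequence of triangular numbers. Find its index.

Set n(n+1)/2 = 37950, giving n² + n − 75900 = 0.
The discriminant is 1 + 8·37950 = 303601, and √303601 = 551.
So n = (-1 + 551) / 2 = 550/2 = 275.

275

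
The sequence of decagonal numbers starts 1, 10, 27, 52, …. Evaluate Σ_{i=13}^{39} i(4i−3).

Σ i(4i−3) = 4Σi² − 3Σi over i = 13..39.
Σi = 780 − 78 = 702 and Σi² = 20540 − 650 = 19890.
4·19890 − 3·702 = 77454.

77454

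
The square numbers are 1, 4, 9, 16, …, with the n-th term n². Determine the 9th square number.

9² = 81.

81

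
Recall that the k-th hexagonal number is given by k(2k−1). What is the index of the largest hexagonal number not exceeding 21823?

104

Solve n(2n−1) ≤ 21823 for integer n.
n = 104 gives 21528 ≤ 21823, while n = 105 gives 21945 > 21823; so the answer is index 104.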